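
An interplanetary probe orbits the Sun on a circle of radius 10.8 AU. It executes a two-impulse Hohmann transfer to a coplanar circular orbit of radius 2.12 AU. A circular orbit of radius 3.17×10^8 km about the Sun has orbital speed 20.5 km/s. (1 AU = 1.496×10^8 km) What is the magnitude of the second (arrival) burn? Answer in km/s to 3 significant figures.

Δv₂ = 6.00 km/s

From the circular-orbit relation v² = μ/r at r = 3.17×10^8 km: μ = v²r = (20.5)² × 3.17×10^8 = 1.33219×10^11 km³/s².
In km: r₁ = 10.8 × 1.496×10^8 = 1.61568×10^9 km; r₂ = 2.12 × 1.496×10^8 = 3.17152×10^8 km.
Semi-major axis of the transfer orbit: a_t = (1.61568×10^9 + 3.17152×10^8)/2 = 9.66416×10^8 km.
Circular speed at r = 3.17152×10^8 km: v_c = √(μ/r) = 20.495 km/s.
Transfer-orbit speed at the same r (vis-viva, a = a_t): v_t = √[μ(2/r − 1/a_t)] = 26.500 km/s.
Δv₂ = |v_t − v_c| = |26.500 − 20.495| = 6.005 km/s.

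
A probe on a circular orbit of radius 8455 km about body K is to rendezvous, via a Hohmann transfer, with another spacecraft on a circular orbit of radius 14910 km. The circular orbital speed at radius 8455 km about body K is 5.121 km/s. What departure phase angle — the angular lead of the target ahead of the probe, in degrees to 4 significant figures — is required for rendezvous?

φ = 55.16°

From the circular-orbit relation v² = μ/r at r = 8455 km: μ = v²r = (5.121)² × 8455 = 2.21729×10^5 km³/s².
The Hohmann ellipse has a_t = (r₁ + r₂)/2 = 11682.5 km.
The half-period of the transfer ellipse is t = π√(a_t³/μ) = 8424.5 s.
Target angular speed ω₂ = √(μ/r₂³) = 2.5864×10^-4 rad/s.
Angle swept by the target during transfer: ω₂·t = 2.1789 rad = 124.84°.
Arrival is 180° from departure on the ellipse, so φ = 180° − 124.84° = 55.16°.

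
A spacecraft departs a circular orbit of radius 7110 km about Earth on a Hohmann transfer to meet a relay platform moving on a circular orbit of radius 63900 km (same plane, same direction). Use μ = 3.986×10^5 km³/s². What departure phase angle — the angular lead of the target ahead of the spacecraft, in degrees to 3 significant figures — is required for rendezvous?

φ = 105°

Transfer-ellipse semi-major axis a_t = (r₁ + r₂)/2 = (7110 + 63900)/2 = 35505 km.
Transfer time t = π√(a_t³/μ) = 33290 s.
The target's mean motion on its circular orbit is ω₂ = √(μ/r₂³) = 3.9086×10^-5 rad/s.
Angle swept by the target during transfer: ω₂·t = 1.3012 rad = 74.55°.
Arrival is 180° from departure on the ellipse, so φ = 180° − 74.55° = 105°.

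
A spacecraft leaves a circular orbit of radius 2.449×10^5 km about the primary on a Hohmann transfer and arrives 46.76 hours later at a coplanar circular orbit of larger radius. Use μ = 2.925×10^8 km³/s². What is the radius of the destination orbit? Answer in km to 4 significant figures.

r₂ = 1.642×10^6 km

Transfer time t = 46.76 hours = 1.68336×10^5 s, and t = π√(a_t³/μ).
So a_t = (μ t²/π²)^(1/3) = (2.925×10^8 × (1.68336×10^5)² / π²)^(1/3) = 9.4347×10^5 km.
Since a_t = (r₁ + r₂)/2, r₂ = 2a_t − r₁ = 2×9.4347×10^5 − 2.449×10^5 = 1.64204×10^6 km.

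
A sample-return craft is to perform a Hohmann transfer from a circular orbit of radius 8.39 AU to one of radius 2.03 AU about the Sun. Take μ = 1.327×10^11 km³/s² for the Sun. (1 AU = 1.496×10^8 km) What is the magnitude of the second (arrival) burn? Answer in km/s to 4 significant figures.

In km: r₁ = 8.39 × 1.496×10^8 = 1.255144×10^9 km; r₂ = 2.03 × 1.496×10^8 = 3.03688×10^8 km.
Semi-major axis of the transfer orbit: a_t = (1.255144×10^9 + 3.03688×10^8)/2 = 7.79416×10^8 km.
On the circular orbit at r = 3.03688×10^8 km, v_c = √(μ/r) = 20.904 km/s.
Transfer-orbit speed at the same r (vis-viva, a = a_t): v_t = √[μ(2/r − 1/a_t)] = 26.527 km/s.
Δv₂ = |v_t − v_c| = |26.527 − 20.904| = 5.623 km/s.

Δv₂ = 5.623 km/s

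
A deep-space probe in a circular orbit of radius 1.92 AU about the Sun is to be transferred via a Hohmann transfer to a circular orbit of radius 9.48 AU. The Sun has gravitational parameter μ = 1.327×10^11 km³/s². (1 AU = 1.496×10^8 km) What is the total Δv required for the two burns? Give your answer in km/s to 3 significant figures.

In km: r₁ = 1.92 × 1.496×10^8 = 2.87232×10^8 km; r₂ = 9.48 × 1.496×10^8 = 1.418208×10^9 km.
The Hohmann ellipse has a_t = (r₁ + r₂)/2 = 8.5272×10^8 km.
Circular speed at r₁: v₁ = √(μ/r₁) = √(1.327×10^11/2.87232×10^8) = 21.4941 km/s.
Transfer-orbit speed at r₁ (v² = μ(2/r − 1/a)): v_p = √[μ(2/r₁ − 1/a_t)] = 27.7195 km/s.
First burn Δv₁ = |v_p − v₁| = 6.225 km/s.
At r₂, v₂ = √(μ/r₂) = 9.673 km/s.
Transfer-orbit speed at r₂: v_a = √[μ(2/r₂ − 1/a_t)] = 5.614 km/s.
Second burn Δv₂ = |v₂ − v_a| = 4.059 km/s.
Δv = Δv₁ + Δv₂ = 6.225 + 4.059 = 10.28 km/s.

Δv = 10.3 km/s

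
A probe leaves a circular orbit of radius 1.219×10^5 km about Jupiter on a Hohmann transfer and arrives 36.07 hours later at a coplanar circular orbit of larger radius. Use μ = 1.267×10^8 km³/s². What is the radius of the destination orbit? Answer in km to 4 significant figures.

r₂ = 1.079×10^6 km

Transfer time t = 36.07 hours = 1.29852×10^5 s, and t = π√(a_t³/μ).
So a_t = (μ t²/π²)^(1/3) = (1.267×10^8 × (1.29852×10^5)² / π²)^(1/3) = 6.0042×10^5 km.
Since a_t = (r₁ + r₂)/2, r₂ = 2a_t − r₁ = 2×6.0042×10^5 − 1.219×10^5 = 1.07894×10^6 km.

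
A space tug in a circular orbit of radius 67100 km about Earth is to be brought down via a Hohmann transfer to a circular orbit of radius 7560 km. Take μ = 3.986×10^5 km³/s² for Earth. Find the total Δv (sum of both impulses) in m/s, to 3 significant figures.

The Hohmann ellipse has a_t = (r₁ + r₂)/2 = 37330 km.
At r₁ the circular-orbit speed is v₁ = √(μ/r₁) = 2.437 km/s.
Transfer-orbit speed at r₁ (vis-viva equation): v_a = √[μ(2/r₁ − 1/a_t)] = 1.097 km/s.
First burn Δv₁ = |v_a − v₁| = 1.340 km/s.
At r₂, v₂ = √(μ/r₂) = 7.261 km/s.
Transfer-orbit speed at r₂: v_p = √[μ(2/r₂ − 1/a_t)] = 9.735 km/s.
Second burn Δv₂ = |v₂ − v_p| = 2.474 km/s.
Δv = Δv₁ + Δv₂ = 1.340 + 2.474 = 3.814 km/s.

Δv = 3810 m/s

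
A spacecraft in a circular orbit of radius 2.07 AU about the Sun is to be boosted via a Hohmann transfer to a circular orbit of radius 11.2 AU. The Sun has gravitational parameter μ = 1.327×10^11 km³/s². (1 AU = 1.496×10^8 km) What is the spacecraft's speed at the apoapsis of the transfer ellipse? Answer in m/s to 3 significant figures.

In km: r₁ = 2.07 × 1.496×10^8 = 3.09672×10^8 km; r₂ = 11.2 × 1.496×10^8 = 1.67552×10^9 km.
The Hohmann ellipse has a_t = (r₁ + r₂)/2 = 9.92596×10^8 km.
At apoapsis, r = 1.67552×10^9 km.
From the vis-viva equation, v = √[μ(2/r − 1/a_t)] = 4.971 km/s.

v = 4970 m/s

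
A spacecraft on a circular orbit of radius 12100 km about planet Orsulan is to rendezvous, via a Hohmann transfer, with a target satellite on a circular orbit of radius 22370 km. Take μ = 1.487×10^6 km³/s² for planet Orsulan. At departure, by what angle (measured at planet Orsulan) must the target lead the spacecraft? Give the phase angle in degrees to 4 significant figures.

φ = 58.27°

Transfer-ellipse semi-major axis a_t = (r₁ + r₂)/2 = (12100 + 22370)/2 = 17235 km.
Transfer time t = π√(a_t³/μ) = 5829.2 s.
Target angular speed ω₂ = √(μ/r₂³) = 3.6447×10^-4 rad/s.
Angle swept by the target during transfer: ω₂·t = 2.1246 rad = 121.73°.
Arrival is 180° from departure on the ellipse, so φ = 180° − 121.73° = 58.27°.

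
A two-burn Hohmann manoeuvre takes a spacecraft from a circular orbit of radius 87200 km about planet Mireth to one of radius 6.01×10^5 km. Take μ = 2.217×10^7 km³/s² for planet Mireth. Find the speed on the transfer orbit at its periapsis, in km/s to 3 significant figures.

Transfer-ellipse semi-major axis a_t = (r₁ + r₂)/2 = (87200 + 6.010×10^5)/2 = 3.441×10^5 km.
The periapsis of the transfer ellipse is at r = 87200 km.
From the vis-viva equation, v = √[μ(2/r − 1/a_t)] = 21.07 km/s.

v = 21.1 km/s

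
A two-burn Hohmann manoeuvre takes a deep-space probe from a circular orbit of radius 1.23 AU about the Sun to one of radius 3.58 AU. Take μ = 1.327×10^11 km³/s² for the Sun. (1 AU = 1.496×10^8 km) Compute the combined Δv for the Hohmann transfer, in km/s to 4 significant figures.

In km: r₁ = 1.23 × 1.496×10^8 = 1.84008×10^8 km; r₂ = 3.58 × 1.496×10^8 = 5.35568×10^8 km.
Transfer-ellipse semi-major axis a_t = (r₁ + r₂)/2 = (1.84008×10^8 + 5.35568×10^8)/2 = 3.59788×10^8 km.
Circular speed at r₁: v₁ = √(μ/r₁) = √(1.327×10^11/1.84008×10^8) = 26.85 km/s.
On the transfer ellipse at r₁, vis-viva equation gives v_p = √[μ(2/r₁ − 1/a_t)] = 32.76 km/s.
First burn Δv₁ = |v_p − v₁| = 5.910 km/s.
Circular speed at r₂: v₂ = √(μ/r₂) = 15.741 km/s.
Transfer-orbit speed at r₂: v_a = √[μ(2/r₂ − 1/a_t)] = 11.257 km/s.
Second burn Δv₂ = |v₂ − v_a| = 4.484 km/s.
Δv = Δv₁ + Δv₂ = 5.910 + 4.484 = 10.39 km/s.

Δv = 10.39 km/s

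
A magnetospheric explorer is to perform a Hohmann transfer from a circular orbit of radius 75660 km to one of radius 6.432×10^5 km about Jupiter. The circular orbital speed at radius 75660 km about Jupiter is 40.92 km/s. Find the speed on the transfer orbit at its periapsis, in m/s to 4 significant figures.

v = 54740 m/s

From the circular-orbit relation v² = μ/r at r = 75660 km: μ = v²r = (40.92)² × 75660 = 1.26689×10^8 km³/s².
The Hohmann ellipse has a_t = (r₁ + r₂)/2 = 3.5943×10^5 km.
The periapsis of the transfer ellipse is at r = 75660 km.
From the vis-viva equation, v = √[μ(2/r − 1/a_t)] = 54.74 km/s.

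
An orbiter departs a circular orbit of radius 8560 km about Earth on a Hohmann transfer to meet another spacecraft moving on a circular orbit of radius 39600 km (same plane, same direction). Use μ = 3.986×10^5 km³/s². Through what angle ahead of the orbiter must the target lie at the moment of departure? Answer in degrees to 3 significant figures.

Semi-major axis of the transfer orbit: a_t = (8560 + 39600)/2 = 24080 km.
Transfer time t = π√(a_t³/μ) = 18593.7 s.
The target's mean motion on its circular orbit is ω₂ = √(μ/r₂³) = 8.01172×10^-5 rad/s.
Angle swept by the target during transfer: ω₂·t = 1.48968 rad = 85.352°.
Arrival is 180° from departure on the ellipse, so φ = 180° − 85.352° = 94.6°.

φ = 94.6°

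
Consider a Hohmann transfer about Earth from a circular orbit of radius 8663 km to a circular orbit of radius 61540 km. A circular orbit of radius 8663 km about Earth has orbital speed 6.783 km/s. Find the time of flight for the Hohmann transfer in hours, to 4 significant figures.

t = 9.090 hours

From the circular-orbit relation v² = μ/r at r = 8663 km: μ = v²r = (6.783)² × 8663 = 3.98577×10^5 km³/s².
The Hohmann ellipse has a_t = (r₁ + r₂)/2 = 35101.5 km.
Transfer time t = π√(a_t³/μ) = π√((35101.5)³ / 3.98577×10^5) = 32725 s.
Converting: 32725 s ÷ 3600 s/hour = 9.090 hours.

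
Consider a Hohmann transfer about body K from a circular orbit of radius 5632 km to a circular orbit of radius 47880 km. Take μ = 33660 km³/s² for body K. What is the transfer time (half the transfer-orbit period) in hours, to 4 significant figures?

Semi-major axis of the transfer orbit: a_t = (5632 + 47880)/2 = 26756 km.
Transfer time t = π√(a_t³/μ) = π√((26756)³ / 33660) = 74940 s.
Converting: 74940 s ÷ 3600 s/hour = 20.82 hours.

t = 20.82 hours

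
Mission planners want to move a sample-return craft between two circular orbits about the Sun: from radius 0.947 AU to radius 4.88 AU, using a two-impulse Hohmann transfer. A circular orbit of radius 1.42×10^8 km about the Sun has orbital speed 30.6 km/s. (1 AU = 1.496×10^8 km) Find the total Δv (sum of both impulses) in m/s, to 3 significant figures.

Δv = 14800 m/s

From the circular-orbit relation v² = μ/r at r = 1.42×10^8 km: μ = v²r = (30.6)² × 1.42×10^8 = 1.32963×10^11 km³/s².
In km: r₁ = 0.947 × 1.496×10^8 = 1.416712×10^8 km; r₂ = 4.88 × 1.496×10^8 = 7.30048×10^8 km.
Semi-major axis of the transfer orbit: a_t = (1.416712×10^8 + 7.30048×10^8)/2 = 4.358596×10^8 km.
Circular speed at r₁: v₁ = √(μ/r₁) = √(1.32963×10^11/1.416712×10^8) = 30.6355 km/s.
On the transfer ellipse at r₁, vis-viva equation gives v_p = √[μ(2/r₁ − 1/a_t)] = 39.6485 km/s.
First burn Δv₁ = |v_p − v₁| = 9.013 km/s.
At r₂, v₂ = √(μ/r₂) = 13.4955 km/s.
Transfer-orbit speed at r₂: v_a = √[μ(2/r₂ − 1/a_t)] = 7.69409 km/s.
Second burn Δv₂ = |v₂ − v_a| = 5.801 km/s.
Δv = Δv₁ + Δv₂ = 9.013 + 5.801 = 14.81 km/s.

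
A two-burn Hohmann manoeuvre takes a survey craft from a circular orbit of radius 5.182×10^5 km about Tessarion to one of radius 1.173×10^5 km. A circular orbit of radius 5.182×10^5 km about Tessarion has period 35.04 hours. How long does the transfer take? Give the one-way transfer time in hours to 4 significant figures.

t = 8.412 hours

From Kepler's third law T² = 4π²r³/μ at r = 5.182×10^5 km, T = 35.04 hours = 35.04 × 3600 s = 1.26144×10^5 s: μ = 4π²r³/T² = 3.45238×10^8 km³/s².
The Hohmann ellipse has a_t = (r₁ + r₂)/2 = 3.1775×10^5 km.
Transfer time t = π√(a_t³/μ) = π√((3.1775×10^5)³ / 3.45238×10^8) = 30284 s.
Converting: 30284 s ÷ 3600 s/hour = 8.412 hours.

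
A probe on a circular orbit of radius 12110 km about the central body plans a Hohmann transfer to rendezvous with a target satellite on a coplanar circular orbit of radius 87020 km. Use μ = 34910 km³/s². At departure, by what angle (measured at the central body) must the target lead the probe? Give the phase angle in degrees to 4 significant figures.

The Hohmann ellipse has a_t = (r₁ + r₂)/2 = 49565 km.
The half-period of the transfer ellipse is t = π√(a_t³/μ) = 1.8554×10^5 s.
The target's mean motion on its circular orbit is ω₂ = √(μ/r₂³) = 7.2786×10^-6 rad/s.
Angle swept by the target during transfer: ω₂·t = 1.3505 rad = 77.38°.
Arrival is 180° from departure on the ellipse, so φ = 180° − 77.38° = 102.6°.

φ = 102.6°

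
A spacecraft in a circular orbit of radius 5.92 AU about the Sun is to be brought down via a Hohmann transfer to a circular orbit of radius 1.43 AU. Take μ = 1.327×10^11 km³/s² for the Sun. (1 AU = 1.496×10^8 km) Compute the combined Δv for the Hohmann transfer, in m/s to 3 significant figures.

Δv = 11300 m/s

In km: r₁ = 5.92 × 1.496×10^8 = 8.85632×10^8 km; r₂ = 1.43 × 1.496×10^8 = 2.13928×10^8 km.
Transfer-ellipse semi-major axis a_t = (r₁ + r₂)/2 = (8.85632×10^8 + 2.13928×10^8)/2 = 5.4978×10^8 km.
Circular speed at r₁: v₁ = √(μ/r₁) = √(1.327×10^11/8.85632×10^8) = 12.241 km/s.
Transfer-orbit speed at r₁ (v² = μ(2/r − 1/a)): v_a = √[μ(2/r₁ − 1/a_t)] = 7.6357 km/s.
First burn Δv₁ = |v_a − v₁| = 4.605 km/s.
At r₂, v₂ = √(μ/r₂) = 24.906 km/s.
Transfer-orbit speed at r₂: v_p = √[μ(2/r₂ − 1/a_t)] = 31.611 km/s.
Second burn Δv₂ = |v₂ − v_p| = 6.705 km/s.
Total Δv = Δv₁ + Δv₂ = 11.31 km/s.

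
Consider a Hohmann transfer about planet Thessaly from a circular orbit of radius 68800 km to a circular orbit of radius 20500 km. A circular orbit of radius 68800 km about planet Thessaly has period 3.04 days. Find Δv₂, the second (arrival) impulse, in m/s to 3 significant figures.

From Kepler's third law T² = 4π²r³/μ at r = 68800 km, T = 3.04 days = 3.04 × 86400 s = 2.62656×10^5 s: μ = 4π²r³/T² = 1.86359×10^5 km³/s².
The Hohmann ellipse has a_t = (r₁ + r₂)/2 = 44650 km.
On the circular orbit at r = 20500 km, v_c = √(μ/r) = 3.0151 km/s.
Transfer-orbit speed at the same r (vis-viva, a = a_t): v_t = √[μ(2/r − 1/a_t)] = 3.7427 km/s.
Δv₂ = |v_t − v_c| = |3.7427 − 3.0151| = 0.7276 km/s.

Δv₂ = 728 m/s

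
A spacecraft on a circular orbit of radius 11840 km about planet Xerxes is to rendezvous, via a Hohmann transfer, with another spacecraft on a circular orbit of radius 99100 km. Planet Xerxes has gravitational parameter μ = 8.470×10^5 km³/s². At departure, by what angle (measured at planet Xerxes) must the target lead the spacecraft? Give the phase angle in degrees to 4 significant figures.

Semi-major axis of the transfer orbit: a_t = (11840 + 99100)/2 = 55470 km.
Transfer time t = π√(a_t³/μ) = 44596 s.
The target's mean motion on its circular orbit is ω₂ = √(μ/r₂³) = 2.9501×10^-5 rad/s.
Angle swept by the target during transfer: ω₂·t = 1.3156 rad = 75.38°.
The spacecraft traverses 180° on the transfer ellipse, so the target must lead by 180° − 75.38° = 104.6°.

φ = 104.6°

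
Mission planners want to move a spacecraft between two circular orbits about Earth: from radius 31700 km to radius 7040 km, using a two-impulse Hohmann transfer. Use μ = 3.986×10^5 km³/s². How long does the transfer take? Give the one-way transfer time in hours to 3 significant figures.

t = 3.73 hours

Semi-major axis of the transfer orbit: a_t = (31700 + 7040)/2 = 19370 km.
Transfer time t = π√(a_t³/μ) = π√((19370)³ / 3.986×10^5) = 13415 s.
Converting: 13415 s ÷ 3600 s/hour = 3.73 hours.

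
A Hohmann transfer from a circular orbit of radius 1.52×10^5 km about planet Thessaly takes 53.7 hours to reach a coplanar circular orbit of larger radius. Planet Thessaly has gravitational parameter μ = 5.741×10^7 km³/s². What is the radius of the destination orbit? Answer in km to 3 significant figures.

Transfer time t = 53.7 hours = 1.9332×10^5 s, and t = π√(a_t³/μ).
So a_t = (μ t²/π²)^(1/3) = (5.741×10^7 × (1.9332×10^5)² / π²)^(1/3) = 6.0129×10^5 km.
Since a_t = (r₁ + r₂)/2, r₂ = 2a_t − r₁ = 2×6.0129×10^5 − 1.520×10^5 = 1.05058×10^6 km.

r₂ = 1.05×10^6 km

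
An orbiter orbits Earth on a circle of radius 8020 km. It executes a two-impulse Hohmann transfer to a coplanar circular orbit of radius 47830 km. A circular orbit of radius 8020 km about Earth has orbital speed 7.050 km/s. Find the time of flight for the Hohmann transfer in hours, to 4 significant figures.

From the circular-orbit relation v² = μ/r at r = 8020 km: μ = v²r = (7.050)² × 8020 = 3.98614×10^5 km³/s².
Transfer-ellipse semi-major axis a_t = (r₁ + r₂)/2 = (8020 + 47830)/2 = 27925 km.
By Kepler's third law the transfer-orbit period is T = 2π√(a_t³/μ), so t = T/2 = 23220 s.
Converting: 23220 s ÷ 3600 s/hour = 6.450 hours.

t = 6.450 hours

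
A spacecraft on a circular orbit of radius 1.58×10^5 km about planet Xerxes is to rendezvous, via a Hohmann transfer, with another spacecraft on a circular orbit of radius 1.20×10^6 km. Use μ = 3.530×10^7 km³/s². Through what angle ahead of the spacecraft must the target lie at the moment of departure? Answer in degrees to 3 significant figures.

The Hohmann ellipse has a_t = (r₁ + r₂)/2 = 6.790×10^5 km.
Transfer time t = π√(a_t³/μ) = 2.95847×10^5 s.
Target angular speed ω₂ = √(μ/r₂³) = 4.51976×10^-6 rad/s.
Angle swept by the target during transfer: ω₂·t = 1.33716 rad = 76.61°.
Arrival is 180° from departure on the ellipse, so φ = 180° − 76.61° = 103°.

φ = 103°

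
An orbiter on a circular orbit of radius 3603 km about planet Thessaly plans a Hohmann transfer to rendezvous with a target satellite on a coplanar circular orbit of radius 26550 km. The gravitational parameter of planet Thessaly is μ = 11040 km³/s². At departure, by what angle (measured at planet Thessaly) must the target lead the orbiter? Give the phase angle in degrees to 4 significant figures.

φ = 103.0°

Transfer-ellipse semi-major axis a_t = (r₁ + r₂)/2 = (3603 + 26550)/2 = 15076.5 km.
The half-period of the transfer ellipse is t = π√(a_t³/μ) = 55350 s.
The target's mean motion on its circular orbit is ω₂ = √(μ/r₂³) = 2.4288×10^-5 rad/s.
Angle swept by the target during transfer: ω₂·t = 1.3443 rad = 77.02°.
The orbiter traverses 180° on the transfer ellipse, so the target must lead by 180° − 77.02° = 103.0°.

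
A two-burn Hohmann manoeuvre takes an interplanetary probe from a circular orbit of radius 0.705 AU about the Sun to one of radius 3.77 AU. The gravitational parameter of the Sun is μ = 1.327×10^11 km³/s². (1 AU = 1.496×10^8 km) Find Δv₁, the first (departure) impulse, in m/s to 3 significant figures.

Δv₁ = 10600 m/s

In km: r₁ = 0.705 × 1.496×10^8 = 1.05468×10^8 km; r₂ = 3.77 × 1.496×10^8 = 5.63992×10^8 km.
Semi-major axis of the transfer orbit: a_t = (1.05468×10^8 + 5.63992×10^8)/2 = 3.3473×10^8 km.
Circular speed at r = 1.05468×10^8 km: v_c = √(μ/r) = 35.47 km/s.
Vis-viva on the transfer ellipse at r = 1.05468×10^8 km gives v_t = √[μ(2/r − 1/a_t)] = 46.04 km/s.
Δv₁ = |v_t − v_c| = |46.04 − 35.47| = 10.57 km/s.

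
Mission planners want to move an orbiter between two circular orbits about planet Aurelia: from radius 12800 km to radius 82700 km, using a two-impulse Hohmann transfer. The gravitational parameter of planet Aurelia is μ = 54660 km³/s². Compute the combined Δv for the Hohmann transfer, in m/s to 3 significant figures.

Semi-major axis of the transfer orbit: a_t = (12800 + 82700)/2 = 47750 km.
At r₁ the circular-orbit speed is v₁ = √(μ/r₁) = 2.06647 km/s.
On the transfer ellipse at r₁, vis-viva gives v_p = √[μ(2/r₁ − 1/a_t)] = 2.71954 km/s.
First burn Δv₁ = |v_p − v₁| = 0.6531 km/s.
Circular speed at r₂: v₂ = √(μ/r₂) = 0.8130 km/s.
Transfer-orbit speed at r₂: v_a = √[μ(2/r₂ − 1/a_t)] = 0.4209 km/s.
Second burn Δv₂ = |v₂ − v_a| = 0.3921 km/s.
Total Δv = Δv₁ + Δv₂ = 1.045 km/s.

Δv = 1050 m/s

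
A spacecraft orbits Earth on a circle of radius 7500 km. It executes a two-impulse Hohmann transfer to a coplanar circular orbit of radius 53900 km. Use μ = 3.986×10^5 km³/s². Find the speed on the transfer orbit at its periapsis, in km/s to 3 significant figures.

Transfer-ellipse semi-major axis a_t = (r₁ + r₂)/2 = (7500 + 53900)/2 = 30700 km.
The periapsis of the transfer ellipse is at r = 7500 km.
From the vis-viva equation, v = √[μ(2/r − 1/a_t)] = 9.660 km/s.

v = 9.66 km/s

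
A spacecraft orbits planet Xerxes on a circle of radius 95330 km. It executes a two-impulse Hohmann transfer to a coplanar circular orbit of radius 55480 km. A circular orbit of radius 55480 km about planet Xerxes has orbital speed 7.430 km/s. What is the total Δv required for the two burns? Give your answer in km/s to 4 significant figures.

From the circular-orbit relation v² = μ/r at r = 55480 km: μ = v²r = (7.430)² × 55480 = 3.06277×10^6 km³/s².
Transfer-ellipse semi-major axis a_t = (r₁ + r₂)/2 = (95330 + 55480)/2 = 75405 km.
Circular speed at r₁: v₁ = √(μ/r₁) = √(3.06277×10^6/95330) = 5.66816 km/s.
On the transfer ellipse at r₁, vis-viva gives v_a = √[μ(2/r₁ − 1/a_t)] = 4.86195 km/s.
First burn Δv₁ = |v_a − v₁| = 0.8062 km/s.
Circular speed at r₂: v₂ = √(μ/r₂) = 7.4300 km/s.
Transfer-orbit speed at r₂: v_p = √[μ(2/r₂ − 1/a_t)] = 8.3542 km/s.
Second burn Δv₂ = |v₂ − v_p| = 0.9242 km/s.
Δv = Δv₁ + Δv₂ = 0.8062 + 0.9242 = 1.730 km/s.

Δv = 1.730 km/s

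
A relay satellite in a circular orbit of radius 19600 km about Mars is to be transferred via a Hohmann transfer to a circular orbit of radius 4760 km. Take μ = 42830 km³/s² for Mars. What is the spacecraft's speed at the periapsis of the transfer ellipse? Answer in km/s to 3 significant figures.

The Hohmann ellipse has a_t = (r₁ + r₂)/2 = 12180 km.
At periapsis, r = 4760 km.
From the vis-viva equation, v = √[μ(2/r − 1/a_t)] = 3.805 km/s.

v = 3.81 km/s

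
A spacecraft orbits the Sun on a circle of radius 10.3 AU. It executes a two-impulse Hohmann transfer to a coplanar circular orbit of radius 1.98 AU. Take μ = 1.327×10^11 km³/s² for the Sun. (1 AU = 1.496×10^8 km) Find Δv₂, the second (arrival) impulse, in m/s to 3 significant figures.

In km: r₁ = 10.3 × 1.496×10^8 = 1.54088×10^9 km; r₂ = 1.98 × 1.496×10^8 = 2.96208×10^8 km.
The Hohmann ellipse has a_t = (r₁ + r₂)/2 = 9.18544×10^8 km.
Circular speed at r = 2.96208×10^8 km: v_c = √(μ/r) = 21.166 km/s.
Transfer-orbit speed at the same r (vis-viva, a = a_t): v_t = √[μ(2/r − 1/a_t)] = 27.414 km/s.
Δv₂ = |v_t − v_c| = |27.414 − 21.166| = 6.248 km/s.

Δv₂ = 6250 m/s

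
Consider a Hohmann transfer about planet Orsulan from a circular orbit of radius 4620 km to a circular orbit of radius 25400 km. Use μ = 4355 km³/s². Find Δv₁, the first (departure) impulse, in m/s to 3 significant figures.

Δv₁ = 292 m/s

Semi-major axis of the transfer orbit: a_t = (4620 + 25400)/2 = 15010 km.
On the circular orbit at r = 4620 km, v_c = √(μ/r) = 0.9709 km/s.
Transfer-orbit speed at the same r (vis-viva, a = a_t): v_t = √[μ(2/r − 1/a_t)] = 1.263 km/s.
Δv₁ = |v_t − v_c| = |1.263 − 0.9709| = 0.2921 km/s.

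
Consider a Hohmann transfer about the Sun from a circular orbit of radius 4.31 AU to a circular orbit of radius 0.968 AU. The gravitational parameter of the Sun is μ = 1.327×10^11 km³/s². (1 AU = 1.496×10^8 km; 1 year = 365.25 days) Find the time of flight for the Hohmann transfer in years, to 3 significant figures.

t = 2.14 years

In km: r₁ = 4.31 × 1.496×10^8 = 6.44776×10^8 km; r₂ = 0.968 × 1.496×10^8 = 1.448128×10^8 km.
Transfer-ellipse semi-major axis a_t = (r₁ + r₂)/2 = (6.44776×10^8 + 1.448128×10^8)/2 = 3.947944×10^8 km.
By Kepler's third law the transfer-orbit period is T = 2π√(a_t³/μ), so t = T/2 = 6.765×10^7 s.
Converting: 6.765×10^7 s ÷ 3.15576×10^7 s/year (365.25 × 86400) = 2.14 years.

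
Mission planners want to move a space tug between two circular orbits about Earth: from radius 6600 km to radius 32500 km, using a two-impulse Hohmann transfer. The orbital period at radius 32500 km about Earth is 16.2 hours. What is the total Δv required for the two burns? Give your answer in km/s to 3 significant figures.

Δv = 3.72 km/s

From Kepler's third law T² = 4π²r³/μ at r = 32500 km, T = 16.2 hours = 16.2 × 3600 s = 58320 s: μ = 4π²r³/T² = 3.98451×10^5 km³/s².
Transfer-ellipse semi-major axis a_t = (r₁ + r₂)/2 = (6600 + 32500)/2 = 19550 km.
Circular speed at r₁: v₁ = √(μ/r₁) = √(3.98451×10^5/6600) = 7.7699 km/s.
Transfer-orbit speed at r₁ (v² = μ(2/r − 1/a)): v_p = √[μ(2/r₁ − 1/a_t)] = 10.018 km/s.
First burn Δv₁ = |v_p − v₁| = 2.248 km/s.
At r₂, v₂ = √(μ/r₂) = 3.501 km/s.
Transfer-orbit speed at r₂: v_a = √[μ(2/r₂ − 1/a_t)] = 2.034 km/s.
Second burn Δv₂ = |v₂ − v_a| = 1.467 km/s.
Total Δv = Δv₁ + Δv₂ = 3.715 km/s.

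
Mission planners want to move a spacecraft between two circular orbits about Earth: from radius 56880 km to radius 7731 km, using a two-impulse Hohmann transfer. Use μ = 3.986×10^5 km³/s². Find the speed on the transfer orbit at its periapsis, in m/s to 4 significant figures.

v = 9528 m/s

Transfer-ellipse semi-major axis a_t = (r₁ + r₂)/2 = (56880 + 7731)/2 = 32305.5 km.
At periapsis, r = 7731 km.
Applying v² = μ(2/r − 1/a_t): v = 9.528 km/s.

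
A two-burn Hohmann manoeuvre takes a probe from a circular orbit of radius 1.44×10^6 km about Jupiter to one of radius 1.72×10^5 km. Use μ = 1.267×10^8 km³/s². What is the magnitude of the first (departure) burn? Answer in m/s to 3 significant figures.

Δv₁ = 5050 m/s

Transfer-ellipse semi-major axis a_t = (r₁ + r₂)/2 = (1.440×10^6 + 1.720×10^5)/2 = 8.060×10^5 km.
On the circular orbit at r = 1.440×10^6 km, v_c = √(μ/r) = 9.380 km/s.
Vis-viva on the transfer ellipse at r = 1.440×10^6 km gives v_t = √[μ(2/r − 1/a_t)] = 4.333 km/s.
Δv₁ = |v_t − v_c| = |4.333 − 9.380| = 5.047 km/s.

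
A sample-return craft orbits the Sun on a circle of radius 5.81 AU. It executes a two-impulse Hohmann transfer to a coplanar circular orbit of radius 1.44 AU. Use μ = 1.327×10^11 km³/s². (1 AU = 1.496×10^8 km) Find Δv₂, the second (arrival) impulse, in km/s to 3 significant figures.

In km: r₁ = 5.81 × 1.496×10^8 = 8.69176×10^8 km; r₂ = 1.44 × 1.496×10^8 = 2.15424×10^8 km.
The Hohmann ellipse has a_t = (r₁ + r₂)/2 = 5.423×10^8 km.
On the circular orbit at r = 2.15424×10^8 km, v_c = √(μ/r) = 24.819 km/s.
Transfer-orbit speed at the same r (vis-viva, a = a_t): v_t = √[μ(2/r − 1/a_t)] = 31.421 km/s.
Δv₂ = |v_t − v_c| = |31.421 − 24.819| = 6.602 km/s.

Δv₂ = 6.60 km/s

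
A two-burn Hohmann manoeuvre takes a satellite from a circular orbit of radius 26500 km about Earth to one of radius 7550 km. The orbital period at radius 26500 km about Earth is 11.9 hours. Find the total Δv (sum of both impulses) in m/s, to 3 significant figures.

From Kepler's third law T² = 4π²r³/μ at r = 26500 km, T = 11.9 hours = 11.9 × 3600 s = 42840 s: μ = 4π²r³/T² = 4.00312×10^5 km³/s².
Transfer-ellipse semi-major axis a_t = (r₁ + r₂)/2 = (26500 + 7550)/2 = 17025 km.
Circular speed at r₁: v₁ = √(μ/r₁) = √(4.00312×10^5/26500) = 3.88666 km/s.
Transfer-orbit speed at r₁ (vis-viva): v_a = √[μ(2/r₁ − 1/a_t)] = 2.58825 km/s.
First burn Δv₁ = |v_a − v₁| = 1.298 km/s.
Circular speed at r₂: v₂ = √(μ/r₂) = 7.282 km/s.
Transfer-orbit speed at r₂: v_p = √[μ(2/r₂ − 1/a_t)] = 9.085 km/s.
Second burn Δv₂ = |v₂ − v_p| = 1.803 km/s.
Total Δv = Δv₁ + Δv₂ = 3.101 km/s.

Δv = 3100 m/s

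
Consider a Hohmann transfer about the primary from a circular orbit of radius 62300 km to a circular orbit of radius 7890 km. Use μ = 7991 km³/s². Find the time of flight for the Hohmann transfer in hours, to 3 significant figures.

The Hohmann ellipse has a_t = (r₁ + r₂)/2 = 35095 km.
Transfer time t = π√(a_t³/μ) = π√((35095)³ / 7991) = 2.311×10^5 s.
Converting: 2.311×10^5 s ÷ 3600 s/hour = 64.2 hours.

t = 64.2 hours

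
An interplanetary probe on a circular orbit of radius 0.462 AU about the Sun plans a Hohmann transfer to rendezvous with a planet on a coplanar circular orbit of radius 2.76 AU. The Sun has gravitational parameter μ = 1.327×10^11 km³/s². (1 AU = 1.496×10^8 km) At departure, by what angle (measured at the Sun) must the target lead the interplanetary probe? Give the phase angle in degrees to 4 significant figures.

In km: r₁ = 0.462 × 1.496×10^8 = 6.91152×10^7 km; r₂ = 2.76 × 1.496×10^8 = 4.12896×10^8 km.
The Hohmann ellipse has a_t = (r₁ + r₂)/2 = 2.410056×10^8 km.
The half-period of the transfer ellipse is t = π√(a_t³/μ) = 3.227×10^7 s.
Target angular speed ω₂ = √(μ/r₂³) = 4.342×10^-8 rad/s.
Angle swept by the target during transfer: ω₂·t = 1.401 rad = 80.27°.
Arrival is 180° from departure on the ellipse, so φ = 180° − 80.27° = 99.73°.

φ = 99.73°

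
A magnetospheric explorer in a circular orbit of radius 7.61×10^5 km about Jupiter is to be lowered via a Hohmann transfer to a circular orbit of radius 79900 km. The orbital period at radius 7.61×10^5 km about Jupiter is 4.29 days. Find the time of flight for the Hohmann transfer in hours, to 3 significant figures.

From Kepler's third law T² = 4π²r³/μ at r = 7.61×10^5 km, T = 4.29 days = 4.29 × 86400 s = 3.70656×10^5 s: μ = 4π²r³/T² = 1.26640×10^8 km³/s².
Semi-major axis of the transfer orbit: a_t = (7.610×10^5 + 79900)/2 = 4.2045×10^5 km.
Half the transfer-orbit period gives t = π√(a_t³/μ) = 76110 s.
Converting: 76110 s ÷ 3600 s/hour = 21.1 hours.

t = 21.1 hours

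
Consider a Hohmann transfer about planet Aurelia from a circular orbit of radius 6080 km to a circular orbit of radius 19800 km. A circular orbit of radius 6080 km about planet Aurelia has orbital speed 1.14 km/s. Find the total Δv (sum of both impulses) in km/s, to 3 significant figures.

Δv = 0.469 km/s

From the circular-orbit relation v² = μ/r at r = 6080 km: μ = v²r = (1.14)² × 6080 = 7901.57 km³/s².
The Hohmann ellipse has a_t = (r₁ + r₂)/2 = 12940 km.
At r₁ the circular-orbit speed is v₁ = √(μ/r₁) = 1.1400 km/s.
On the transfer ellipse at r₁, vis-viva gives v_p = √[μ(2/r₁ − 1/a_t)] = 1.4102 km/s.
First burn Δv₁ = |v_p − v₁| = 0.2702 km/s.
Circular speed at r₂: v₂ = √(μ/r₂) = 0.6317 km/s.
Transfer-orbit speed at r₂: v_a = √[μ(2/r₂ − 1/a_t)] = 0.4330 km/s.
Second burn Δv₂ = |v₂ − v_a| = 0.1987 km/s.
Total Δv = Δv₁ + Δv₂ = 0.4689 km/s.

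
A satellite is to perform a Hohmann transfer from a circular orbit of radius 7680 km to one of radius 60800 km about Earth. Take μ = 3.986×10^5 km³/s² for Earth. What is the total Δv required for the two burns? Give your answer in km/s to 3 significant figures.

Δv = 3.74 km/s

The Hohmann ellipse has a_t = (r₁ + r₂)/2 = 34240 km.
Circular speed at r₁: v₁ = √(μ/r₁) = √(3.986×10^5/7680) = 7.204 km/s.
On the transfer ellipse at r₁, vis-viva gives v_p = √[μ(2/r₁ − 1/a_t)] = 9.600 km/s.
First burn Δv₁ = |v_p − v₁| = 2.396 km/s.
Circular speed at r₂: v₂ = √(μ/r₂) = 2.5605 km/s.
Transfer-orbit speed at r₂: v_a = √[μ(2/r₂ − 1/a_t)] = 1.2126 km/s.
Second burn Δv₂ = |v₂ − v_a| = 1.348 km/s.
Δv = Δv₁ + Δv₂ = 2.396 + 1.348 = 3.744 km/s.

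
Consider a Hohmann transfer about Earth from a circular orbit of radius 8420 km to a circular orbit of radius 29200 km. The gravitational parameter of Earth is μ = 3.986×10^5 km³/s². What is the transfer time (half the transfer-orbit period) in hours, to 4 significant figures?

t = 3.566 hours

Transfer-ellipse semi-major axis a_t = (r₁ + r₂)/2 = (8420 + 29200)/2 = 18810 km.
By Kepler's third law the transfer-orbit period is T = 2π√(a_t³/μ), so t = T/2 = 12837 s.
Converting: 12837 s ÷ 3600 s/hour = 3.566 hours.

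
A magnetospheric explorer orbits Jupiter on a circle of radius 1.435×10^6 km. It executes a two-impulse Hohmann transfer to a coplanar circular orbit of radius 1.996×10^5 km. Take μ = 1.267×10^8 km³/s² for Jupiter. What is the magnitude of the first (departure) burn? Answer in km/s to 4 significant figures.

The Hohmann ellipse has a_t = (r₁ + r₂)/2 = 8.173×10^5 km.
Circular speed at r = 1.435×10^6 km: v_c = √(μ/r) = 9.3964 km/s.
Transfer-orbit speed at the same r (vis-viva, a = a_t): v_t = √[μ(2/r − 1/a_t)] = 4.6436 km/s.
Δv₁ = |v_t − v_c| = |4.6436 − 9.3964| = 4.753 km/s.

Δv₁ = 4.753 km/s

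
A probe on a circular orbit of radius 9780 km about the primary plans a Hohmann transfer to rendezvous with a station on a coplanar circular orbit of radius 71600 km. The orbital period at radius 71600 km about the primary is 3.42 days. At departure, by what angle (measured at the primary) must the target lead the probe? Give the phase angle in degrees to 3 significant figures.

φ = 103°

From Kepler's third law T² = 4π²r³/μ at r = 71600 km, T = 3.42 days = 3.42 × 86400 s = 2.95488×10^5 s: μ = 4π²r³/T² = 1.65966×10^5 km³/s².
Semi-major axis of the transfer orbit: a_t = (9780 + 71600)/2 = 40690 km.
Transfer time t = π√(a_t³/μ) = 63295 s.
Target angular speed ω₂ = √(μ/r₂³) = 2.1264×10^-5 rad/s.
Angle swept by the target during transfer: ω₂·t = 1.3459 rad = 77.11°.
Arrival is 180° from departure on the ellipse, so φ = 180° − 77.11° = 103°.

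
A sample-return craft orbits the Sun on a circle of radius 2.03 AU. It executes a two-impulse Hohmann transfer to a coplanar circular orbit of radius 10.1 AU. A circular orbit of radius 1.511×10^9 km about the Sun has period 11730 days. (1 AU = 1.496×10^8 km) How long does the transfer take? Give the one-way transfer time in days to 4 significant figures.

From Kepler's third law T² = 4π²r³/μ at r = 1.511×10^9 km, T = 11730 days = 11730 × 86400 s = 1.013472×10^9 s: μ = 4π²r³/T² = 1.32596×10^11 km³/s².
In km: r₁ = 2.03 × 1.496×10^8 = 3.03688×10^8 km; r₂ = 10.1 × 1.496×10^8 = 1.51096×10^9 km.
Semi-major axis of the transfer orbit: a_t = (3.03688×10^8 + 1.51096×10^9)/2 = 9.07324×10^8 km.
Transfer time t = π√(a_t³/μ) = π√((9.07324×10^8)³ / 1.32596×10^11) = 2.358×10^8 s.
Converting: 2.358×10^8 s ÷ 86400 s/day = 2729 days.

t = 2729 days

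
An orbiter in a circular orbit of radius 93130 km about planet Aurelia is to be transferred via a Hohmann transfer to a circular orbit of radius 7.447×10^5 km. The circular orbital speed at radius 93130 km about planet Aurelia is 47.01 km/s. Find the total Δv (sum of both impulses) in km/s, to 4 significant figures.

From the circular-orbit relation v² = μ/r at r = 93130 km: μ = v²r = (47.01)² × 93130 = 2.05812×10^8 km³/s².
The Hohmann ellipse has a_t = (r₁ + r₂)/2 = 4.18915×10^5 km.
Circular speed at r₁: v₁ = √(μ/r₁) = √(2.05812×10^8/93130) = 47.010 km/s.
On the transfer ellipse at r₁, vis-viva gives v_p = √[μ(2/r₁ − 1/a_t)] = 62.678 km/s.
First burn Δv₁ = |v_p − v₁| = 15.668 km/s.
Circular speed at r₂: v₂ = √(μ/r₂) = 16.62434 km/s.
Transfer-orbit speed at r₂: v_a = √[μ(2/r₂ − 1/a_t)] = 7.838378 km/s.
Second burn Δv₂ = |v₂ − v_a| = 8.7860 km/s.
Δv = Δv₁ + Δv₂ = 15.668 + 8.7860 = 24.45 km/s.

Δv = 24.45 km/s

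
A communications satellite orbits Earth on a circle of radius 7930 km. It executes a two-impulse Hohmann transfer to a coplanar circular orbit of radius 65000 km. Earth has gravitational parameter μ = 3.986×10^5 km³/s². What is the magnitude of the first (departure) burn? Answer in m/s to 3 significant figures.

Δv₁ = 2380 m/s

Transfer-ellipse semi-major axis a_t = (r₁ + r₂)/2 = (7930 + 65000)/2 = 36465 km.
Circular speed at r = 7930 km: v_c = √(μ/r) = 7.090 km/s.
Transfer-orbit speed at the same r (vis-viva, a = a_t): v_t = √[μ(2/r − 1/a_t)] = 9.466 km/s.
Δv₁ = |v_t − v_c| = |9.466 − 7.090| = 2.376 km/s.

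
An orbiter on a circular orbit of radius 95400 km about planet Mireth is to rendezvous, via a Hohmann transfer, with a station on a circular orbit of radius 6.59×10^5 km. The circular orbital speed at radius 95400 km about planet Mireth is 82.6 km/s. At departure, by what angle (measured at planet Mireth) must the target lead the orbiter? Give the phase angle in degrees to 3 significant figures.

From the circular-orbit relation v² = μ/r at r = 95400 km: μ = v²r = (82.6)² × 95400 = 6.50891×10^8 km³/s².
The Hohmann ellipse has a_t = (r₁ + r₂)/2 = 3.772×10^5 km.
Transfer time t = π√(a_t³/μ) = 28526.8 s.
Target angular speed ω₂ = √(μ/r₂³) = 4.76899×10^-5 rad/s.
Angle swept by the target during transfer: ω₂·t = 1.3604 rad = 77.95°.
The orbiter traverses 180° on the transfer ellipse, so the target must lead by 180° − 77.95° = 102°.

φ = 102°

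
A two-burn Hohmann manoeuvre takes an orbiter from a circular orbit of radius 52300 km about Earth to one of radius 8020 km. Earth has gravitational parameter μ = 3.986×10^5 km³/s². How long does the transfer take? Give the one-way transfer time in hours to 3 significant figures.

Transfer-ellipse semi-major axis a_t = (r₁ + r₂)/2 = (52300 + 8020)/2 = 30160 km.
Transfer time t = π√(a_t³/μ) = π√((30160)³ / 3.986×10^5) = 26060 s.
Converting: 26060 s ÷ 3600 s/hour = 7.24 hours.

t = 7.24 hours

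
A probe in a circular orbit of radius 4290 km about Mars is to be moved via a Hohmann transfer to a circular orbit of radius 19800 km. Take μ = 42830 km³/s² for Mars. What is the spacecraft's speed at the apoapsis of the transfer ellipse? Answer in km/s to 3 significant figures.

The Hohmann ellipse has a_t = (r₁ + r₂)/2 = 12045 km.
At apoapsis, r = 19800 km.
Applying v² = μ(2/r − 1/a_t): v = 0.8777 km/s.

v = 0.878 km/s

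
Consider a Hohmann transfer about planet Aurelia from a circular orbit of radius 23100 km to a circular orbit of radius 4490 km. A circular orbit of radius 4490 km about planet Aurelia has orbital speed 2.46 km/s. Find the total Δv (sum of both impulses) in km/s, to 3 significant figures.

From the circular-orbit relation v² = μ/r at r = 4490 km: μ = v²r = (2.46)² × 4490 = 27171.7 km³/s².
The Hohmann ellipse has a_t = (r₁ + r₂)/2 = 13795 km.
Circular speed at r₁: v₁ = √(μ/r₁) = √(27171.7/23100) = 1.08456 km/s.
Transfer-orbit speed at r₁ (vis-viva equation): v_a = √[μ(2/r₁ − 1/a_t)] = 0.618749 km/s.
First burn Δv₁ = |v_a − v₁| = 0.4658 km/s.
At r₂, v₂ = √(μ/r₂) = 2.4600 km/s.
Transfer-orbit speed at r₂: v_p = √[μ(2/r₂ − 1/a_t)] = 3.1833 km/s.
Second burn Δv₂ = |v₂ − v_p| = 0.7233 km/s.
Total Δv = Δv₁ + Δv₂ = 1.189 km/s.

Δv = 1.19 km/s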